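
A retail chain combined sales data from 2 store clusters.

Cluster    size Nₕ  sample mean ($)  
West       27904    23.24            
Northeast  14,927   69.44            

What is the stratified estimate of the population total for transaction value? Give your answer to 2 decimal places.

Population total = Σ Nₕ·x̄ₕ (each stratum's size times its mean).
27904·23.24 + 14927·69.44 = 648488.96 + 1036530.88 = 1685019.84.

1685019.84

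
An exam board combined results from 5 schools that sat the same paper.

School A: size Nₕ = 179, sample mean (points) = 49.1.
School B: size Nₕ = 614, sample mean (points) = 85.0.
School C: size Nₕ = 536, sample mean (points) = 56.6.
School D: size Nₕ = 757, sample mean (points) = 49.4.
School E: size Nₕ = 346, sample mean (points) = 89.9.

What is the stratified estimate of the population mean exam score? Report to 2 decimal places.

65.71

N = 2432; weights Wₕ = Nₕ/N = (0.0736, 0.2525, 0.2204, 0.3113, 0.1423).
x̄_st = Σ Wₕ·x̄ₕ = 0.0736·49.1 + 0.2525·85.0 + 0.2204·56.6 + 0.3113·49.4 + 0.1423·89.9 ≈ 65.7145...
→ 65.71.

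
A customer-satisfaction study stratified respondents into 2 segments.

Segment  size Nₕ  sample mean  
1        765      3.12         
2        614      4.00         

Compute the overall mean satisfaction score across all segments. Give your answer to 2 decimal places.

3.51

N = 1379; weights Wₕ = Nₕ/N = (0.5547, 0.4453).
x̄_st = Σ Wₕ·x̄ₕ = 0.5547·3.12 + 0.4453·4.00 ≈ 3.5118...
→ 3.51.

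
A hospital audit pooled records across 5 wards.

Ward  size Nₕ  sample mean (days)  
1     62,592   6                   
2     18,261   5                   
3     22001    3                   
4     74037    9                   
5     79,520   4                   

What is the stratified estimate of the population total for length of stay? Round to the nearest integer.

1517273

Population total = Σ Nₕ·x̄ₕ (each stratum's size times its mean).
62592·6 + 18261·5 + 22001·3 + 74037·9 + 79520·4 = 375552 + 91305 + 66003 + 666333 + 318080 = 1517273.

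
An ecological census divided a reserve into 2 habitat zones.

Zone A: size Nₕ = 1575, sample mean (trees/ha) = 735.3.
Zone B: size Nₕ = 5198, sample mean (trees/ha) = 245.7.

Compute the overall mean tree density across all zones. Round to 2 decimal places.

N = 6773; weights Wₕ = Nₕ/N = (0.2325, 0.7675).
x̄_st = Σ Wₕ·x̄ₕ = 0.2325·735.3 + 0.7675·245.7 ≈ 359.5521...
→ 359.55.

359.55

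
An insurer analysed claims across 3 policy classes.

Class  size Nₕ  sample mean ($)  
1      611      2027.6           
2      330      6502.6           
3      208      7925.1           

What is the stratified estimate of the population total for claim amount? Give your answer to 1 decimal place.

5033142.4

1: 611·2027.6 = 1238863.6
2: 330·6502.6 = 2145858
3: 208·7925.1 = 1648420.8
τ̂ = Σ Nₕx̄ₕ = 5033142.4.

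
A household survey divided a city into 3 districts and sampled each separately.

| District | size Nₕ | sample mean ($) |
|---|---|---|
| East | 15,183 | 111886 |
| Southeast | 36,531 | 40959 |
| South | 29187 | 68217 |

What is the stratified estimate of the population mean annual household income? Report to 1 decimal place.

64104.1

x̄_st = (Σ Nₕx̄ₕ) / (Σ Nₕ) = (15183·111886 + 36531·40959 + 29187·68217) / 80901
= 5186087946 / 80901 = 64104.127... → 64104.1.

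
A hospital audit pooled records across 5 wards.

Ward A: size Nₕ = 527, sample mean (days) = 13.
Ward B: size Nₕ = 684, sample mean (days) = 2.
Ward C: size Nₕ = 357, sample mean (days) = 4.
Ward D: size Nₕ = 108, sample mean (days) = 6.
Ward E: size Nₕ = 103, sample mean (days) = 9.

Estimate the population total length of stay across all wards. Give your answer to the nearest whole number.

11222

A: 527·13 = 6851
B: 684·2 = 1368
C: 357·4 = 1428
D: 108·6 = 648
E: 103·9 = 927
τ̂ = Σ Nₕx̄ₕ = 11222.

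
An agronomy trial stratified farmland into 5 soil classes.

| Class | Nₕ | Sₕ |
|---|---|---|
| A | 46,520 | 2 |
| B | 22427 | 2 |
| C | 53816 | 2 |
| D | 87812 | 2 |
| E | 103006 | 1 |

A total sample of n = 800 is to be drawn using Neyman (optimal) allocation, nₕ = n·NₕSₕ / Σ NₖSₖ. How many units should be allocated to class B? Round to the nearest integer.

Σ NₕSₕ = 46520·2 + 22427·2 + 53816·2 + 87812·2 + 103006·1 = 524156.
Share for B: 44854/524156 = 0.08557.
n_B = 800 × 0.08557 = 68.459... → 68.

68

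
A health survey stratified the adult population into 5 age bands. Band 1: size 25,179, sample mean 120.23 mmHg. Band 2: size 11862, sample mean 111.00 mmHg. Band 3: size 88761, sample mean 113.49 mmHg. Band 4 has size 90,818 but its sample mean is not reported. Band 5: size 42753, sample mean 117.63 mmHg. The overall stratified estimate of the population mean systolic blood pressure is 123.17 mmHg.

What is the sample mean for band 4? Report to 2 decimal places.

Σ Nₕx̄ₕ = N·μ, so 90818·x̄_4 = 259373·123.17 − (25179·120.23 + 11862·111.00 + 88761·113.49 + 42753·117.63).
= 31946972.41 − 19446474.45 = 12500497.96.
x̄_4 = 12500497.96 / 90818 = 137.6434... → 137.64.

137.64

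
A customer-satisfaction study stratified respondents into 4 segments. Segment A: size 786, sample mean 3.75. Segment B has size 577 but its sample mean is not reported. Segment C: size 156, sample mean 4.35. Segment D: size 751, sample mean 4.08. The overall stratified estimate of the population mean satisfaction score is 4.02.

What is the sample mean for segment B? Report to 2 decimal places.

4.22

N = 786 + 577 + 156 + 751 = 2270.
Overall total = μ·N = 4.02·2270 = 9125.4.
Subtract the known strata: 786·3.75 + 156·4.35 + 751·4.08 = 6690.18.
Remaining total for segment B: 9125.4 − 6690.18 = 2435.22.
Divide by its size: 2435.22 / 577 = 4.2205... → 4.22.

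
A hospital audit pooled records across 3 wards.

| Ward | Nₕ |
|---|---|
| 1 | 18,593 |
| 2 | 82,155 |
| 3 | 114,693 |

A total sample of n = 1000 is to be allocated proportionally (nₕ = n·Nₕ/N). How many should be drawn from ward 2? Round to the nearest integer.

381

N = 18593 + 82155 + 114693 = 215441.
n_2 = 1000·82155/215441 = 381.334... → 381.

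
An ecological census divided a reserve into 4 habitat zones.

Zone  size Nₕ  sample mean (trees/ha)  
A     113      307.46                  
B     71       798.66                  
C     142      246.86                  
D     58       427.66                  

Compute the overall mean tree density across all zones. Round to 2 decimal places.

394.03

x̄_st = (Σ Nₕx̄ₕ) / (Σ Nₕ) = (113·307.46 + 71·798.66 + 142·246.86 + 58·427.66) / 384
= 151306.24 / 384 = 394.0267... → 394.03.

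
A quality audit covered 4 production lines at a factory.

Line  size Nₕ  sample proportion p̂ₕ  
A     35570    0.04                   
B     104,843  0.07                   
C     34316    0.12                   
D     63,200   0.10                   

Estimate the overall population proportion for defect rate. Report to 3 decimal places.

0.081

Wₕ = Nₕ/N with N = 237929: 0.1495, 0.4406, 0.1442, 0.2656.
p̂_st = 0.1495·0.04 + 0.4406·0.07 + 0.1442·0.12 + 0.2656·0.10 ≈ 0.08070... → 0.081.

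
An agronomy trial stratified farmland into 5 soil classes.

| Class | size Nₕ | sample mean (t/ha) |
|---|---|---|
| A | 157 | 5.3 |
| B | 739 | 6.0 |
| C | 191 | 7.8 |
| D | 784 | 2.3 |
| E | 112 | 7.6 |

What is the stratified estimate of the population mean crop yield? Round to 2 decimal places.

4.75

x̄_st = (Σ Nₕx̄ₕ) / (Σ Nₕ) = (157·5.3 + 739·6.0 + 191·7.8 + 784·2.3 + 112·7.6) / 1983
= 9410.3 / 1983 = 4.7455... → 4.75.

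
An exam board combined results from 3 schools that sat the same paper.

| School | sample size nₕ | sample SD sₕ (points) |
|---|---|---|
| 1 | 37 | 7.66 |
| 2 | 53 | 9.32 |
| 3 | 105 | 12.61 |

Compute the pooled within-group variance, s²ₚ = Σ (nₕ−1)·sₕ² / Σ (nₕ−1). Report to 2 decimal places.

Degrees of freedom: 36 + 52 + 104 = 192.
Σ(nₕ−1)sₕ² = 36·58.6756 + 52·86.8624 + 104·159.0121 = 23166.4248.
s²ₚ = 23166.4248 / 192 = 120.6585... → 120.66.

120.66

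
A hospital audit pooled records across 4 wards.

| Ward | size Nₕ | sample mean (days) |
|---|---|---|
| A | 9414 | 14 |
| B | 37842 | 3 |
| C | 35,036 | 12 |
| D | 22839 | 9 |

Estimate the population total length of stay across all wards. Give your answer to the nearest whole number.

871305

Population total = Σ Nₕ·x̄ₕ (each stratum's size times its mean).
9414·14 + 37842·3 + 35036·12 + 22839·9 = 131796 + 113526 + 420432 + 205551 = 871305.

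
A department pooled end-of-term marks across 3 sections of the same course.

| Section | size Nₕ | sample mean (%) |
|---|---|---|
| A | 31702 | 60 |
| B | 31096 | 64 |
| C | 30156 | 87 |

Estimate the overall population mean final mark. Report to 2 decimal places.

x̄_st = (Σ Nₕx̄ₕ) / (Σ Nₕ) = (31702·60 + 31096·64 + 30156·87) / 92954
= 6515836 / 92954 = 70.0974... → 70.10.

70.10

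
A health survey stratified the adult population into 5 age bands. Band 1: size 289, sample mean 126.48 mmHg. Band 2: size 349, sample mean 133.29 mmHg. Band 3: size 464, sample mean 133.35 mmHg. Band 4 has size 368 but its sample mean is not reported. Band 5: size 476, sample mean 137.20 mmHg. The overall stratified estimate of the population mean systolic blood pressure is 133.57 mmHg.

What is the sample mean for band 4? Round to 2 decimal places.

N = 289 + 349 + 464 + 368 + 476 = 1946.
Overall total = μ·N = 133.57·1946 = 259927.22.
Subtract the known strata: 289·126.48 + 349·133.29 + 464·133.35 + 476·137.20 = 210252.53.
Remaining total for band 4: 259927.22 − 210252.53 = 49674.69.
Divide by its size: 49674.69 / 368 = 134.9856... → 134.99.

134.99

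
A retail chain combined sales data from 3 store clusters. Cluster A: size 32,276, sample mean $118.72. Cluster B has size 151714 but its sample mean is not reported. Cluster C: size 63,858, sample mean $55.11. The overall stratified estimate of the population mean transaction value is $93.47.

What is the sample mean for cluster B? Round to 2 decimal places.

Σ Nₕx̄ₕ = N·μ, so 151714·x̄_B = 247848·93.47 − (32276·118.72 + 63858·55.11).
= 23166352.56 − 7351021.1 = 15815331.46.
x̄_B = 15815331.46 / 151714 = 104.2444... → 104.24.

104.24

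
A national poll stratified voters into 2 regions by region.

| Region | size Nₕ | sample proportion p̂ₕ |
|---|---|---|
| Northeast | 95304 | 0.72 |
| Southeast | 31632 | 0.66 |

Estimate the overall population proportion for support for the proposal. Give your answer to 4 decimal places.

Wₕ = Nₕ/N with N = 126936: 0.7508, 0.2492.
p̂_st = 0.7508·0.72 + 0.2492·0.66 ≈ 0.705048... → 0.7050.

0.7050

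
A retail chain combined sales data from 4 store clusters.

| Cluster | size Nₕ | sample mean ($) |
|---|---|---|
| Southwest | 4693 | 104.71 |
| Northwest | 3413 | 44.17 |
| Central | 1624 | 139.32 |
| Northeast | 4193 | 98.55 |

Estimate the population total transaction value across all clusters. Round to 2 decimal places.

Estimate total by summing Nₕ·x̄ₕ over strata.
4693·104.71 + 3413·44.17 + 1624·139.32 + 4193·98.55 = 491404.03 + 150752.21 + 226255.68 + 413220.15 = 1281632.07.

1281632.07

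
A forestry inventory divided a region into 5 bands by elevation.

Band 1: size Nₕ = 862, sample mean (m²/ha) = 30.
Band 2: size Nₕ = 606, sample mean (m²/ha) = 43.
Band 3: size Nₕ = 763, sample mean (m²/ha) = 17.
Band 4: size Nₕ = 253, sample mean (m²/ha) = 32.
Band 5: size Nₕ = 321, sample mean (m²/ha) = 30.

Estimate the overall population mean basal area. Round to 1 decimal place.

29.5

N = 2805; weights Wₕ = Nₕ/N = (0.3073, 0.2160, 0.2720, 0.0902, 0.1144).
x̄_st = Σ Wₕ·x̄ₕ = 0.3073·30 + 0.2160·43 + 0.2720·17 + 0.0902·32 + 0.1144·30 ≈ 29.453...
→ 29.5.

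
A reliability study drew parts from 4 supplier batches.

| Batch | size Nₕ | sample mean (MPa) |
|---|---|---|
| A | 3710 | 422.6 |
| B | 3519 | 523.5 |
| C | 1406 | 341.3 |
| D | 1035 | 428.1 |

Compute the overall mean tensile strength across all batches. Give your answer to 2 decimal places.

N = 3710 + 3519 + 1406 + 1035 = 9670.
Overall mean = Σ (Nₕ/N)·x̄ₕ — weight by population share, not a simple average.
Σ Nₕx̄ₕ = 3710·422.6 + 3519·523.5 + 1406·341.3 + 1035·428.1 = 1567846 + 1842196.5 + 479867.8 + 443083.5 = 4332993.8.
Divide by N: 4332993.8 / 9670 = 448.0862... → 448.09.

448.09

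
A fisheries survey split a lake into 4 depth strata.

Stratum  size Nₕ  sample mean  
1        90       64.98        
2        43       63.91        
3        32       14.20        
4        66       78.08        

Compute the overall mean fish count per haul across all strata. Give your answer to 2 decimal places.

x̄_st = (Σ Nₕx̄ₕ) / (Σ Nₕ) = (90·64.98 + 43·63.91 + 32·14.20 + 66·78.08) / 231
= 14204.01 / 231 = 61.4892... → 61.49.

61.49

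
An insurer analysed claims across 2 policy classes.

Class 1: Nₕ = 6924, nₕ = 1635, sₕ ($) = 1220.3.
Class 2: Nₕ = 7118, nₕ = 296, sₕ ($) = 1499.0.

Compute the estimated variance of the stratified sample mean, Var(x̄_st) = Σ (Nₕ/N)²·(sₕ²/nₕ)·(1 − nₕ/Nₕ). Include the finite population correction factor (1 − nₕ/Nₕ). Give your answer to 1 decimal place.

2038.6

N = 14042. Term for each stratum: Wₕ²sₕ²/nₕ·(1−nₕ/Nₕ).
Var(x̄_st) = 169.1563 + 1869.4907 = 2038.6470 → 2038.6.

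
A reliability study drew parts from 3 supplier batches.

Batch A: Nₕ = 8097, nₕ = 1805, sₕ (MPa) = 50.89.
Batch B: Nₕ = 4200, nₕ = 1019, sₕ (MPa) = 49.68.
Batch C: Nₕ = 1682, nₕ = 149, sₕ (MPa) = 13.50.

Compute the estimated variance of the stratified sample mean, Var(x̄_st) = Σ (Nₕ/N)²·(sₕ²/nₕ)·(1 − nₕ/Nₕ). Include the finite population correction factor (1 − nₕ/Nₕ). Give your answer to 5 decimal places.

N = 13979; Wₕ = Nₕ/N.
batch A: (8097/13979)²·50.89²/1805·(1 − 1805/8097) = 0.37406609
batch B: (4200/13979)²·49.68²/1019·(1 − 1019/4200) = 0.16559596
batch C: (1682/13979)²·13.50²/149·(1 − 149/1682) = 0.01613976
Sum = 0.55580182 → 0.55580.

0.55580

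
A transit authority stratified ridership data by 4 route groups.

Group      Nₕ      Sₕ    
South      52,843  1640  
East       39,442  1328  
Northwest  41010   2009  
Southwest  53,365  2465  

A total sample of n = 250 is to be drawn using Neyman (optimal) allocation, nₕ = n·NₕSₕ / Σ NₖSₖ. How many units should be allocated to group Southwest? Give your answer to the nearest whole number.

South: NₕSₕ = 52843·1640 = 86662520
East: NₕSₕ = 39442·1328 = 52378976
Northwest: NₕSₕ = 41010·2009 = 82389090
Southwest: NₕSₕ = 53365·2465 = 131544725
Σ NₕSₕ = 352975311.
n_Southwest = 250·131544725/352975311 = 93.169... → 93.

93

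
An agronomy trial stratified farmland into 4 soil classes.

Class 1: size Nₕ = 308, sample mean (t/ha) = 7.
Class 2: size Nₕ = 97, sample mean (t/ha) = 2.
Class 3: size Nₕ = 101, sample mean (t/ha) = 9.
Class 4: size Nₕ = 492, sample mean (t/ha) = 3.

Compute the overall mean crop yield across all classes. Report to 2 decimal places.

x̄_st = (Σ Nₕx̄ₕ) / (Σ Nₕ) = (308·7 + 97·2 + 101·9 + 492·3) / 998
= 4735 / 998 = 4.7445... → 4.74.

4.74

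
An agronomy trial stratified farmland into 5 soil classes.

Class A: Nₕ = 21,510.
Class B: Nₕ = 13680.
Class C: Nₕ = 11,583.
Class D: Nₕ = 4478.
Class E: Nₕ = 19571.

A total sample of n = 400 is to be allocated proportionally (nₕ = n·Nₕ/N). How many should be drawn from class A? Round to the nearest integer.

121

N = 21510 + 13680 + 11583 + 4478 + 19571 = 70822.
n_A = 400·21510/70822 = 121.488... → 121.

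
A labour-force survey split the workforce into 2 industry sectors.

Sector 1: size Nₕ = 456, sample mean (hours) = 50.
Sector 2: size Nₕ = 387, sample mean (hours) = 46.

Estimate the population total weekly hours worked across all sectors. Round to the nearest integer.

40602

1: 456·50 = 22800
2: 387·46 = 17802
τ̂ = Σ Nₕx̄ₕ = 40602.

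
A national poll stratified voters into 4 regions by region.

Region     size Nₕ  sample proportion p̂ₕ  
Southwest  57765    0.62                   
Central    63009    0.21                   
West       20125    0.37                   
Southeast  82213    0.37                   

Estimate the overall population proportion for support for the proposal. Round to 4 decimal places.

N = 57765 + 63009 + 20125 + 82213 = 223112.
Overall proportion = Σ (Nₕ/N)·p̂ₕ.
Σ Nₕp̂ₕ = 35814.3 + 13231.89 + 7446.25 + 30418.81 = 86911.25.
86911.25 / 223112 = 0.389541... → 0.3895.

0.3895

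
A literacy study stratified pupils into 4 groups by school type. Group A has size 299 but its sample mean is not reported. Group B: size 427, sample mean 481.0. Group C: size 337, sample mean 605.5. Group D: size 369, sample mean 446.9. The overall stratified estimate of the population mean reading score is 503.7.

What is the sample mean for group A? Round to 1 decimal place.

491.5

Σ Nₕx̄ₕ = N·μ, so 299·x̄_A = 1432·503.7 − (427·481.0 + 337·605.5 + 369·446.9).
= 721298.4 − 574346.6 = 146951.8.
x̄_A = 146951.8 / 299 = 491.478... → 491.5.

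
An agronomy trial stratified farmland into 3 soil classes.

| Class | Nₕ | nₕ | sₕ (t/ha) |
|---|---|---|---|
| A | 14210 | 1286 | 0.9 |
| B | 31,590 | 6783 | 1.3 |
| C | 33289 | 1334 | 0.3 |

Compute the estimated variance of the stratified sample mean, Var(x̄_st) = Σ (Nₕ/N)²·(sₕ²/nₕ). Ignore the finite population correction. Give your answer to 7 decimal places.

0.0000720

N = 79089; Wₕ = Nₕ/N.
class A: (14210/79089)²·0.9²/1286 = 0.0000203329
class B: (31590/79089)²·1.3²/6783 = 0.0000397495
class C: (33289/79089)²·0.3²/1334 = 0.0000119524
Sum = 0.0000720349 → 0.0000720.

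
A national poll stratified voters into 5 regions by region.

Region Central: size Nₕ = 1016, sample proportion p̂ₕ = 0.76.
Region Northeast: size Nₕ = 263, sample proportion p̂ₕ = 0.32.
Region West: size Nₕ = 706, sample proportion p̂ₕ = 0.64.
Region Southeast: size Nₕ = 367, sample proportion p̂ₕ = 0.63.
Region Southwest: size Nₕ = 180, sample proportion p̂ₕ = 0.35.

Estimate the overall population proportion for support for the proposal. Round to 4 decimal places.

0.6328

Wₕ = Nₕ/N with N = 2532: 0.4013, 0.1039, 0.2788, 0.1449, 0.0711.
p̂_st = 0.4013·0.76 + 0.1039·0.32 + 0.2788·0.64 + 0.1449·0.63 + 0.0711·0.35 ≈ 0.632848... → 0.6328.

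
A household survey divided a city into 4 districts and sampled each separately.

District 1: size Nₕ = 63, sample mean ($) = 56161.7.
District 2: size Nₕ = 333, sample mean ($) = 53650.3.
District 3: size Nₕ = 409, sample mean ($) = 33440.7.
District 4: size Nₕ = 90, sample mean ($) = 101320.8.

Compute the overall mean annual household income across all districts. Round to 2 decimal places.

49385.31

N = 63 + 333 + 409 + 90 = 895.
Overall mean = Σ (Nₕ/N)·x̄ₕ — weight by population share, not a simple average.
Σ Nₕx̄ₕ = 63·56161.7 + 333·53650.3 + 409·33440.7 + 90·101320.8 = 3538187.1 + 17865549.9 + 13677246.3 + 9118872 = 44199855.3.
Divide by N: 44199855.3 / 895 = 49385.3132... → 49385.31.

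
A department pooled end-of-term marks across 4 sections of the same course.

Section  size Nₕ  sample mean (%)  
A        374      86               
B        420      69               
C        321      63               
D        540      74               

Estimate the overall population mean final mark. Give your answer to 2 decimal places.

73.31

N = 374 + 420 + 321 + 540 = 1655.
The stratified mean weights each stratum mean by its population share Nₕ/N.
Σ Nₕx̄ₕ = 374·86 + 420·69 + 321·63 + 540·74 = 32164 + 28980 + 20223 + 39960 = 121327.
Divide by N: 121327 / 1655 = 73.3094... → 73.31.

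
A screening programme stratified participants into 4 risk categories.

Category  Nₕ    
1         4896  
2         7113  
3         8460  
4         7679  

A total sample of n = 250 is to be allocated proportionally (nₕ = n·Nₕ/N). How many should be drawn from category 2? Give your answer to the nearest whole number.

N = 4896 + 7113 + 8460 + 7679 = 28148.
n_2 = 250·7113/28148 = 63.175... → 63.

63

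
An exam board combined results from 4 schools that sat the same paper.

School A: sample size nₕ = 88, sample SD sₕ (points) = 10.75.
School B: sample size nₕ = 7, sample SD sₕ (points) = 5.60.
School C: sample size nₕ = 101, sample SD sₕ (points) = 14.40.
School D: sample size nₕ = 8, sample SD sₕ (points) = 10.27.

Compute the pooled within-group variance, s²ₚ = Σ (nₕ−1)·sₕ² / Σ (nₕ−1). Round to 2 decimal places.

158.58

Degrees of freedom: 87 + 6 + 100 + 7 = 200.
Σ(nₕ−1)sₕ² = 87·115.5625 + 6·31.36 + 100·207.36 + 7·105.4729 = 31716.4078.
s²ₚ = 31716.4078 / 200 = 158.5820... → 158.58.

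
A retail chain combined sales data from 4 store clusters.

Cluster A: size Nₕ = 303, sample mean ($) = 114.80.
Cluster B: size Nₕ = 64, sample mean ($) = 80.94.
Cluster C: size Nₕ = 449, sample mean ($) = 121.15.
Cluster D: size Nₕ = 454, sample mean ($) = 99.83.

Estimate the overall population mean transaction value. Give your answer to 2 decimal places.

N = 303 + 64 + 449 + 454 = 1270.
The stratified mean weights each stratum mean by its population share Nₕ/N.
Σ Nₕx̄ₕ = 303·114.80 + 64·80.94 + 449·121.15 + 454·99.83 = 34784.4 + 5180.16 + 54396.35 + 45322.82 = 139683.73.
Divide by N: 139683.73 / 1270 = 109.9872... → 109.99.

109.99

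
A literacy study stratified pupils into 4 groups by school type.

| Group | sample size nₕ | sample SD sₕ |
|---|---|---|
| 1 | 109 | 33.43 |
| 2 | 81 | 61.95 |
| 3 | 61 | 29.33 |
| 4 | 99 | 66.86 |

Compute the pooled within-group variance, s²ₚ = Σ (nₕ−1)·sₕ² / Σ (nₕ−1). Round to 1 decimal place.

2651.5

1: (109−1)·33.43² = 108·1117.5649 = 120697.0092
2: (81−1)·61.95² = 80·3837.8025 = 307024.2
3: (61−1)·29.33² = 60·860.2489 = 51614.934
4: (99−1)·66.86² = 98·4470.2596 = 438085.4408
Numerator = 917421.584; denominator = Σ(nₕ−1) = 346.
s²ₚ = 917421.584/346 = 2651.507... → 2651.5.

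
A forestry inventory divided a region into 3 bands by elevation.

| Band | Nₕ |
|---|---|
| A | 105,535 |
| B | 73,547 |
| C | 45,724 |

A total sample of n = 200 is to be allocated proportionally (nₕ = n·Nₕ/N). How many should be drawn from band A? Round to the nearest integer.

Share of band A = 105535/224806 = 0.46945.
Allocate 200 × 0.46945 = 93.890... → 94.

94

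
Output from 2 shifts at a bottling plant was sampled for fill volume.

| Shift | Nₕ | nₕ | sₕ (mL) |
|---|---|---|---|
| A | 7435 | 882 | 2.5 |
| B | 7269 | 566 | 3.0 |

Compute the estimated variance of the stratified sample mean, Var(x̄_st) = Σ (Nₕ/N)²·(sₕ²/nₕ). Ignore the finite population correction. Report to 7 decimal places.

N = 14704. Term for each stratum: Wₕ²sₕ²/nₕ.
Var(x̄_st) = 0.0018117672 + 0.0038860146 = 0.0056977818 → 0.0056978.

0.0056978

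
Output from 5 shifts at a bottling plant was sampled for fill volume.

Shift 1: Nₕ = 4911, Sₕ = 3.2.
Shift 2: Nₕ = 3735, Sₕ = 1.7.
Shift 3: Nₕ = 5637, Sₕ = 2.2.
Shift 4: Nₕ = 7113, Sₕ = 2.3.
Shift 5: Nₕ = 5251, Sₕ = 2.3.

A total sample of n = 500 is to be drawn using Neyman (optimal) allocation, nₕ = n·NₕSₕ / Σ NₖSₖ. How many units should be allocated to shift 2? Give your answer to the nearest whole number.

Σ NₕSₕ = 4911·3.2 + 3735·1.7 + 5637·2.2 + 7113·2.3 + 5251·2.3 = 62903.3.
Share for 2: 6349.5/62903.3 = 0.10094.
n_2 = 500 × 0.10094 = 50.470... → 50.

50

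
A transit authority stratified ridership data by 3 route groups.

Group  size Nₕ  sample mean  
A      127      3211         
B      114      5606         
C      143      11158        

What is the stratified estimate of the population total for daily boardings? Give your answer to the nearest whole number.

Population total = Σ Nₕ·x̄ₕ (each stratum's size times its mean).
127·3211 + 114·5606 + 143·11158 = 407797 + 639084 + 1595594 = 2642475.

2642475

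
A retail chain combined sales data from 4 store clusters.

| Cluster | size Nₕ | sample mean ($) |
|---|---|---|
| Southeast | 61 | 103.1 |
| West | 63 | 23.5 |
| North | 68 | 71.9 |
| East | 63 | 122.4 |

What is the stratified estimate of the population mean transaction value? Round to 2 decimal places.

79.88

N = 255; weights Wₕ = Nₕ/N = (0.2392, 0.2471, 0.2667, 0.2471).
x̄_st = Σ Wₕ·x̄ₕ = 0.2392·103.1 + 0.2471·23.5 + 0.2667·71.9 + 0.2471·122.4 ≈ 79.8824...
→ 79.88.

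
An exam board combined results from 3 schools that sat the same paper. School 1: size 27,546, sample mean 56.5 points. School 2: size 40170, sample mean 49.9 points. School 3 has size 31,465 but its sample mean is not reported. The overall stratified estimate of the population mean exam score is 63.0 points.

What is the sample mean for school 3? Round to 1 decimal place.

Σ Nₕx̄ₕ = N·μ, so 31465·x̄_3 = 99181·63.0 − (27546·56.5 + 40170·49.9).
= 6248403 − 3560832 = 2687571.
x̄_3 = 2687571 / 31465 = 85.415... → 85.4.

85.4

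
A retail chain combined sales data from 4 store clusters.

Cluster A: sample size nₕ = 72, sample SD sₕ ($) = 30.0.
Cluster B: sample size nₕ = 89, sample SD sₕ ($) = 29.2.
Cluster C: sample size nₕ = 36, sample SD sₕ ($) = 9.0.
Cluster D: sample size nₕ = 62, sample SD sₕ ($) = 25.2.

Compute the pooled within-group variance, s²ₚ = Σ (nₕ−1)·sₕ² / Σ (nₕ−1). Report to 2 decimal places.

Degrees of freedom: 71 + 88 + 35 + 61 = 255.
Σ(nₕ−1)sₕ² = 71·900 + 88·852.64 + 35·81 + 61·635.04 = 180504.76.
s²ₚ = 180504.76 / 255 = 707.8618... → 707.86.

707.86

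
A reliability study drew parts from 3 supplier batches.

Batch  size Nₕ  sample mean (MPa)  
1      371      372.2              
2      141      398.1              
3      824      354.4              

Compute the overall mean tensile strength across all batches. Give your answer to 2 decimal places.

363.96

x̄_st = (Σ Nₕx̄ₕ) / (Σ Nₕ) = (371·372.2 + 141·398.1 + 824·354.4) / 1336
= 486243.9 / 1336 = 363.9550... → 363.96.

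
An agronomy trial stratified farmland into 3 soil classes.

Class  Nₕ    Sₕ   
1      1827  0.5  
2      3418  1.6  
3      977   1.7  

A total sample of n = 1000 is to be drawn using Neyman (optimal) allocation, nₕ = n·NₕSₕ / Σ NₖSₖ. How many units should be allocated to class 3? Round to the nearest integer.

Σ NₕSₕ = 1827·0.5 + 3418·1.6 + 977·1.7 = 8043.2.
Share for 3: 1660.9/8043.2 = 0.20650.
n_3 = 1000 × 0.20650 = 206.497... → 206.

206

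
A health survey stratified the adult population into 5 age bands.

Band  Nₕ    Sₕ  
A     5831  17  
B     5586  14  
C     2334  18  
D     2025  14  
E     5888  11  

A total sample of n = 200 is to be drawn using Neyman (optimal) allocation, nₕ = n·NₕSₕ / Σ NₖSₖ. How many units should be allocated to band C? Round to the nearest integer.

27

A: NₕSₕ = 5831·17 = 99127
B: NₕSₕ = 5586·14 = 78204
C: NₕSₕ = 2334·18 = 42012
D: NₕSₕ = 2025·14 = 28350
E: NₕSₕ = 5888·11 = 64768
Σ NₕSₕ = 312461.
n_C = 200·42012/312461 = 26.891... → 27.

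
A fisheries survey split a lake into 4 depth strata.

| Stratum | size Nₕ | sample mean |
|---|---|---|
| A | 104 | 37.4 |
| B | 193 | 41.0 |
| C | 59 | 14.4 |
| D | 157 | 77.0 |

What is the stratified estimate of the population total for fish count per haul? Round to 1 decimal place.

24741.2

Estimate total by summing Nₕ·x̄ₕ over strata.
104·37.4 + 193·41.0 + 59·14.4 + 157·77.0 = 3889.6 + 7913 + 849.6 + 12089 = 24741.2.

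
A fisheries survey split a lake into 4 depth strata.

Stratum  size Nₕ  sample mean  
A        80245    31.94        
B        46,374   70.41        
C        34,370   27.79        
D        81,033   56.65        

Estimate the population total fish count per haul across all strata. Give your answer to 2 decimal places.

11373880.39

Population total = Σ Nₕ·x̄ₕ (each stratum's size times its mean).
80245·31.94 + 46374·70.41 + 34370·27.79 + 81033·56.65 = 2563025.3 + 3265193.34 + 955142.3 + 4590519.45 = 11373880.39.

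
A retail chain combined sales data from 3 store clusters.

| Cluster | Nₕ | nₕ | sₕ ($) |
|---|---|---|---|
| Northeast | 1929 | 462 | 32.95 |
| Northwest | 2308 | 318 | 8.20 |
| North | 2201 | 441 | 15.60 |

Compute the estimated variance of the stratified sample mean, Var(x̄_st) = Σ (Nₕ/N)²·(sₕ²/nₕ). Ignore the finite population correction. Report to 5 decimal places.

N = 6438. Term for each stratum: Wₕ²sₕ²/nₕ.
Var(x̄_st) = 0.21097518 + 0.02717504 + 0.06449837 = 0.30264860 → 0.30265.

0.30265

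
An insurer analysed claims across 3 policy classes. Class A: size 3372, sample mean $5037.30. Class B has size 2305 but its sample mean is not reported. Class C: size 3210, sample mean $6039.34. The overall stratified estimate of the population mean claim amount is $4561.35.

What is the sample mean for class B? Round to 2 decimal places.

Σ Nₕx̄ₕ = N·μ, so 2305·x̄_B = 8887·4561.35 − (3372·5037.30 + 3210·6039.34).
= 40536717.45 − 36372057 = 4164660.45.
x̄_B = 4164660.45 / 2305 = 1806.7941... → 1806.79.

1806.79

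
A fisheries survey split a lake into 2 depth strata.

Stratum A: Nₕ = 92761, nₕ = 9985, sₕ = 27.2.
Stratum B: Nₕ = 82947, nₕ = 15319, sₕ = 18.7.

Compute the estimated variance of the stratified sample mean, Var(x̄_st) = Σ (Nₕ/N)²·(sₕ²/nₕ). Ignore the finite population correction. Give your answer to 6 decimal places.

0.025738

N = 175708; Wₕ = Nₕ/N.
stratum A: (92761/175708)²·27.2²/9985 = 0.020650830
stratum B: (82947/175708)²·18.7²/15319 = 0.005087110
Sum = 0.025737940 → 0.025738.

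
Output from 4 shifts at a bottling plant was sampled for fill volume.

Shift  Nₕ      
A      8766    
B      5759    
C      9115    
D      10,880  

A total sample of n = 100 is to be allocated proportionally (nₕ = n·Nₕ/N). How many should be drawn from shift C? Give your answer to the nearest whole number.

26

N = 8766 + 5759 + 9115 + 10880 = 34520.
n_C = 100·9115/34520 = 26.405... → 26.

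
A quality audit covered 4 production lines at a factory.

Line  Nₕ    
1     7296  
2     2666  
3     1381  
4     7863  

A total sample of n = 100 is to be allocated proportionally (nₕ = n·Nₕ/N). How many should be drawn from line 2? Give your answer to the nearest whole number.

Share of line 2 = 2666/19206 = 0.13881.
Allocate 100 × 0.13881 = 13.881... → 14.

14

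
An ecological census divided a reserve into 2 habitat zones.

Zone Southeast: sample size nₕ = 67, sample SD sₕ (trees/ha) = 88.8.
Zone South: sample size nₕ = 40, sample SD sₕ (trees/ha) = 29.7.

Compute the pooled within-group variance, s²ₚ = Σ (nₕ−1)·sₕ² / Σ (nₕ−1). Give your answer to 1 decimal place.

Southeast: (67−1)·88.8² = 66·7885.44 = 520439.04
South: (40−1)·29.7² = 39·882.09 = 34401.51
Numerator = 554840.55; denominator = Σ(nₕ−1) = 105.
s²ₚ = 554840.55/105 = 5284.196... → 5284.2.

5284.2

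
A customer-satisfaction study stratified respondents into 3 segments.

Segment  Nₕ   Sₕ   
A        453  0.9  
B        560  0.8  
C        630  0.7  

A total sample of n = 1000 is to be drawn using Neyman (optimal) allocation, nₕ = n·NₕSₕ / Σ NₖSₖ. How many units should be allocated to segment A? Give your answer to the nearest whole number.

314

A: NₕSₕ = 453·0.9 = 407.7
B: NₕSₕ = 560·0.8 = 448
C: NₕSₕ = 630·0.7 = 441
Σ NₕSₕ = 1296.7.
n_A = 1000·407.7/1296.7 = 314.414... → 314.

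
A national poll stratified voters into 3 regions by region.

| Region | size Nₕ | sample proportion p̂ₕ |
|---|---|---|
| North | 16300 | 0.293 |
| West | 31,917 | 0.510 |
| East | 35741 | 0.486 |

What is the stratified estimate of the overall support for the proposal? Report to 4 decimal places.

Wₕ = Nₕ/N with N = 83958: 0.1941, 0.3802, 0.4257.
p̂_st = 0.1941·0.293 + 0.3802·0.510 + 0.4257·0.486 ≈ 0.457654... → 0.4577.

0.4577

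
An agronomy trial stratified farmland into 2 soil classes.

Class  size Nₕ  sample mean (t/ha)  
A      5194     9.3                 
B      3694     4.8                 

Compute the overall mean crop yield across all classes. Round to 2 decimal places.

N = 5194 + 3694 = 8888.
Weight each subgroup mean by Nₕ/N and sum.
Σ Nₕx̄ₕ = 5194·9.3 + 3694·4.8 = 48304.2 + 17731.2 = 66035.4.
Divide by N: 66035.4 / 8888 = 7.4297... → 7.43.

7.43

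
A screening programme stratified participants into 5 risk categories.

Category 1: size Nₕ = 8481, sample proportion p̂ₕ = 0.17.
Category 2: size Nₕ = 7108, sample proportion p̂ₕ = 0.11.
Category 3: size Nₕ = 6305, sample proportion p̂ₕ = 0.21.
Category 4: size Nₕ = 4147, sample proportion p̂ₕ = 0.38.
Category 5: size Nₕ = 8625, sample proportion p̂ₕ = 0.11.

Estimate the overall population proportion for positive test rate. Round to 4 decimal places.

0.1752

N = 8481 + 7108 + 6305 + 4147 + 8625 = 34666.
Overall proportion = Σ (Nₕ/N)·p̂ₕ.
Σ Nₕp̂ₕ = 1441.77 + 781.88 + 1324.05 + 1575.86 + 948.75 = 6072.31.
6072.31 / 34666 = 0.175166... → 0.1752.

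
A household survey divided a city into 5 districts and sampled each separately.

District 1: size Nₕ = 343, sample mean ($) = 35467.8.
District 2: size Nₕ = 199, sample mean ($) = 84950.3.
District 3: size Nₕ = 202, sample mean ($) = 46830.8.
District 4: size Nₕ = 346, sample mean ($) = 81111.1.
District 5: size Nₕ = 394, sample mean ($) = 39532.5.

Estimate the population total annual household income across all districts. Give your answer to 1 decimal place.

Population total = Σ Nₕ·x̄ₕ (each stratum's size times its mean).
343·35467.8 + 199·84950.3 + 202·46830.8 + 346·81111.1 + 394·39532.5 = 12165455.4 + 16905109.7 + 9459821.6 + 28064440.6 + 15575805 = 82170632.3.

82170632.3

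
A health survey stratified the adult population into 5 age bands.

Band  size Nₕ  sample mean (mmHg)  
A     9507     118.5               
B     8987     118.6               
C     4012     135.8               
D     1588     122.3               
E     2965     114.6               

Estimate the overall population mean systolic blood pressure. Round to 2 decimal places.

N = 9507 + 8987 + 4012 + 1588 + 2965 = 27059.
Overall mean = Σ (Nₕ/N)·x̄ₕ — weight by population share, not a simple average.
Σ Nₕx̄ₕ = 9507·118.5 + 8987·118.6 + 4012·135.8 + 1588·122.3 + 2965·114.6 = 1126579.5 + 1065858.2 + 544829.6 + 194212.4 + 339789 = 3271268.7.
Divide by N: 3271268.7 / 27059 = 120.8939... → 120.89.

120.89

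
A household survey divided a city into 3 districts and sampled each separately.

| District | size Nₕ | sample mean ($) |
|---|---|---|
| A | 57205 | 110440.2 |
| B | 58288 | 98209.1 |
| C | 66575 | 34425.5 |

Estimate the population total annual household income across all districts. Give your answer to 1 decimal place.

A: 57205·110440.2 = 6317731641
B: 58288·98209.1 = 5724412020.8
C: 66575·34425.5 = 2291877662.5
τ̂ = Σ Nₕx̄ₕ = 14334021324.3.

14334021324.3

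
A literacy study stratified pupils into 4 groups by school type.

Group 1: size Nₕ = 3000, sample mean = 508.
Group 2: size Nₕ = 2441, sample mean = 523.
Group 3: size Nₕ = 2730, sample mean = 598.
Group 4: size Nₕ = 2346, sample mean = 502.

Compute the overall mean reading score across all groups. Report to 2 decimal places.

N = 10517; weights Wₕ = Nₕ/N = (0.2853, 0.2321, 0.2596, 0.2231).
x̄_st = Σ Wₕ·x̄ₕ = 0.2853·508 + 0.2321·523 + 0.2596·598 + 0.2231·502 ≈ 533.5053...
→ 533.51.

533.51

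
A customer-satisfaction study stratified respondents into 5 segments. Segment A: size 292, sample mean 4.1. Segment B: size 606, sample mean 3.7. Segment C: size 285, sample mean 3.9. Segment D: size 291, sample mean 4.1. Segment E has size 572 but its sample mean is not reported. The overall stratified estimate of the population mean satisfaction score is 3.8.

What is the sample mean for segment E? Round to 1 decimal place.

N = 292 + 606 + 285 + 291 + 572 = 2046.
Overall total = μ·N = 3.8·2046 = 7774.8.
Subtract the known strata: 292·4.1 + 606·3.7 + 285·3.9 + 291·4.1 = 5744.
Remaining total for segment E: 7774.8 − 5744 = 2030.8.
Divide by its size: 2030.8 / 572 = 3.550... → 3.6.

3.6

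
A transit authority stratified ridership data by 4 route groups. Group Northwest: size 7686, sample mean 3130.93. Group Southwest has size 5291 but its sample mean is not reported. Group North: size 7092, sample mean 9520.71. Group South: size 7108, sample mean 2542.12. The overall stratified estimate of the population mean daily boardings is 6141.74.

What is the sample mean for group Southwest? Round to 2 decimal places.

10822.05

N = 7686 + 5291 + 7092 + 7108 = 27177.
Overall total = μ·N = 6141.74·27177 = 166914067.98.
Subtract the known strata: 7686·3130.93 + 7092·9520.71 + 7108·2542.12 = 109654592.26.
Remaining total for group Southwest: 166914067.98 − 109654592.26 = 57259475.72.
Divide by its size: 57259475.72 / 5291 = 10822.0517... → 10822.05.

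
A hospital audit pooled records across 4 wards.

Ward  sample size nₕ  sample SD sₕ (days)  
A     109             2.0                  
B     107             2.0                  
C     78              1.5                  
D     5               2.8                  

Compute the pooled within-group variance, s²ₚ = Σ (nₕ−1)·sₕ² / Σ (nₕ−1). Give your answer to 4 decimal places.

Degrees of freedom: 108 + 106 + 77 + 4 = 295.
Σ(nₕ−1)sₕ² = 108·4 + 106·4 + 77·2.25 + 4·7.84 = 1060.61.
s²ₚ = 1060.61 / 295 = 3.595288... → 3.5953.

3.5953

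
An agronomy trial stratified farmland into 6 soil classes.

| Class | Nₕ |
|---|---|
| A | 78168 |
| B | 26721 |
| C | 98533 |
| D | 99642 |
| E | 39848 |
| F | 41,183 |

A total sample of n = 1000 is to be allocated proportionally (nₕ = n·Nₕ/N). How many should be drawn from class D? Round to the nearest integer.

N = 78168 + 26721 + 98533 + 99642 + 39848 + 41183 = 384095.
n_D = 1000·99642/384095 = 259.420... → 259.

259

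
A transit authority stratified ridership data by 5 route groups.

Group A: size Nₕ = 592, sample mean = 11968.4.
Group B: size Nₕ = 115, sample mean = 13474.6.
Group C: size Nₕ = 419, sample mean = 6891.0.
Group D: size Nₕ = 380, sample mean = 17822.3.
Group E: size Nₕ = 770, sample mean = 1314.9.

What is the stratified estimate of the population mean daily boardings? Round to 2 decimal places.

8482.93

x̄_st = (Σ Nₕx̄ₕ) / (Σ Nₕ) = (592·11968.4 + 115·13474.6 + 419·6891.0 + 380·17822.3 + 770·1314.9) / 2276
= 19307147.8 / 2276 = 8482.9296... → 8482.93.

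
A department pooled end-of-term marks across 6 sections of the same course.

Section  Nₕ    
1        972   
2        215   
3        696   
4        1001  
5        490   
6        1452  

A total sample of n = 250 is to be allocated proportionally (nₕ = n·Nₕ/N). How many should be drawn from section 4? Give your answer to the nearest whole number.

N = 972 + 215 + 696 + 1001 + 490 + 1452 = 4826.
n_4 = 250·1001/4826 = 51.855... → 52.

52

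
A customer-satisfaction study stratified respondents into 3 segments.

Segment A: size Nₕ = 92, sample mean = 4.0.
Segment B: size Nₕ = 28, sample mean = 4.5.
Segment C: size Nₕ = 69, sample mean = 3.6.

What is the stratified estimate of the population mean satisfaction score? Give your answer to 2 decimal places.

N = 189; weights Wₕ = Nₕ/N = (0.4868, 0.1481, 0.3651).
x̄_st = Σ Wₕ·x̄ₕ = 0.4868·4.0 + 0.1481·4.5 + 0.3651·3.6 ≈ 3.9280...
→ 3.93.

3.93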